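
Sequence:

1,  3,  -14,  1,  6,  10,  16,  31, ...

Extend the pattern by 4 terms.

Reading positions in blocks of 4 reveals the pattern AABB — 2 tracks woven together.
Subsequence A is 1, 3, 6, 10, which is triangular numbers starting at T_1.
Subsequence B is -14, 1, 16, 31, which is adding 15 each time.
The 9th slot belongs to subsequence A; its 5th term is 15.
Position 10 → subsequence A, term 6 = 21.
Position 11 falls in subsequence B as its term 5, giving 46.
Term 12 comes from subsequence B (its 6th entry): 61.

15, 21, 46, 61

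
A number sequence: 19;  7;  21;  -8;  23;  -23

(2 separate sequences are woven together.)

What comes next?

25

Split by position mod 2 into 2 tracks.
Stream A is 19, 21, 23, which is adding 2 each time.
Stream B is 7, -8, -23, which is linear: a_n = 22 − 15·n.
Position 7 falls in stream A as its term 4, giving 25.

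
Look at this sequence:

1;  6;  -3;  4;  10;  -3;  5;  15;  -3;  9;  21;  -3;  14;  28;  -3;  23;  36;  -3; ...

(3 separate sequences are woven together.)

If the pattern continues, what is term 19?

37

Split by position mod 3: positions 1, 4, 7, … form one track, and each other residue class forms its own.
Subsequence A is 1, 4, 5, 9, 14, 23, which is each term equals the sum of the previous two.
Subsequence B is 6, 10, 15, 21, 28, 36, which is triangular numbers n(n+1)/2 for n = 3, 4, ….
Subsequence C is -3, -3, -3, -3, -3, -3, which is constant -3.
Position 19 falls in subsequence A as its term 7, giving 37.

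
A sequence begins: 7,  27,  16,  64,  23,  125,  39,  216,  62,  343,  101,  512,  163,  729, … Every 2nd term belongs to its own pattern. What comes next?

264

Split by position mod 2 into 2 tracks.
Stream A is 7, 16, 23, 39, 62, 101, 163, which is a Fibonacci-like recurrence a_n = a_{n-1} + a_{n-2}.
Stream B is 27, 64, 125, 216, 343, 512, 729, which is consecutive cubes n³ from n = 3.
The 15th slot belongs to stream A; its 8th term is 264.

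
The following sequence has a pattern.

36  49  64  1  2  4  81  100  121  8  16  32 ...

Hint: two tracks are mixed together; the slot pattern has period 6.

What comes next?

The slot pattern repeats as AAABBB (period 6), so there are 2 interleaved tracks.
Track A: 36, 49, 64, 81, 100, 121 (the squares 6², 7², 8², …).
Track B: 1, 2, 4, 8, 16, 32 (powers of 2).
The 13th slot belongs to track A; its 7th term is 144.

144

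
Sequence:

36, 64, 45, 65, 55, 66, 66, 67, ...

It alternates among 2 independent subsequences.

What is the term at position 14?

70

The terms cycle through 2 interleaved subsequences.
Track A is 36, 45, 55, 66, which is the triangular numbers T_8, T_9, ….
Track B is 64, 65, 66, 67, which is linear: a_n = 63 + n.
Position 14 → track B, term 7 = 70.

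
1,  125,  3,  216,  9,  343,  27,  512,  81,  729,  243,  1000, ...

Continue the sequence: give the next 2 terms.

729, 1331

Odd-indexed and even-indexed terms follow separate rules.
Stream A is 1, 3, 9, 27, 81, 243, which is successive powers of 3.
Stream B is 125, 216, 343, 512, 729, 1000, which is consecutive cubes n³ from n = 5.
Position 13 → stream A, term 7 = 729.
The 14th slot belongs to stream B; its 7th term is 1331.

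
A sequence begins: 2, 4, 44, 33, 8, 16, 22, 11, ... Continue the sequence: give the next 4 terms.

Reading positions in blocks of 4 reveals the pattern AABB — 2 tracks woven together.
Track A: 2, 4, 8, 16 — powers of 2.
Track B: 44, 33, 22, 11 — arithmetic with common difference −11.
Position 9 → track A, term 5 = 32.
Position 10 → track A, term 6 = 64.
Position 11 → track B, term 5 = 0.
Position 12 → track B, term 6 = -11.

32, 64, 0, -11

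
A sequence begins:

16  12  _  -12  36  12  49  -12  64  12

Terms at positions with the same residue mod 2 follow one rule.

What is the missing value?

Taking every 2nd term gives 2 separate tracks.
Stream A is 16, ?, 36, 49, 64, which is perfect squares starting at 4².
Stream B is 12, -12, 12, -12, 12, which is oscillating between 12 and -12.
Stream A's pattern makes the blank 25.

25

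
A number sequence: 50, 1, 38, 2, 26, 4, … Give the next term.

Split by position mod 2 into 2 tracks.
Stream A: 50, 38, 26 (linear: a_n = 62 − 12·n).
Stream B: 1, 2, 4 (successive powers of 2).
Position 7 → stream A, term 4 = 14.

14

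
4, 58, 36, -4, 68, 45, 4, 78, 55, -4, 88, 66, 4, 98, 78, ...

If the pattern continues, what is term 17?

Split by position mod 3 into 3 tracks.
Subsequence A: 4, -4, 4, -4, 4 — oscillating between 4 and -4.
Subsequence B: 58, 68, 78, 88, 98 — linear: a_n = 48 + 10·n.
Subsequence C: 36, 45, 55, 66, 78 — triangular numbers n(n+1)/2 for n = 8, 9, ….
Position 17 → subsequence B, term 6 = 108.

108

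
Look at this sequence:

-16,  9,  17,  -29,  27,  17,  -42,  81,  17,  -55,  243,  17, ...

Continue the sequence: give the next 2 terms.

-68, 729

Split by position mod 3 into 3 tracks.
Track A = -16, -29, -42, -55: arithmetic with common difference −13.
Track B = 9, 27, 81, 243: powers 3^2, 3^3, 3^4, ….
Track C = 17, 17, 17, 17: always 17.
The 13th slot belongs to track A; its 5th term is -68.
The 14th slot belongs to track B; its 5th term is 729.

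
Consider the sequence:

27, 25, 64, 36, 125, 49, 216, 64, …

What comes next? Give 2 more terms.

Taking every 2nd term gives 2 separate tracks.
Track A is 27, 64, 125, 216, which is consecutive cubes n³ from n = 3.
Track B is 25, 36, 49, 64, which is perfect squares starting at 5².
Position 9 falls in track A as its term 5, giving 343.
Position 10 falls in track B as its term 5, giving 81.

343, 81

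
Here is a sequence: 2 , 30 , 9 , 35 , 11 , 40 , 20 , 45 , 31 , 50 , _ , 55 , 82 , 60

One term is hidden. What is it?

Split by position mod 2 into 2 tracks.
Track A: 2, 9, 11, 20, 31, ?, 82 (Fibonacci-style (each term is the sum of the two before it)).
Track B: 30, 35, 40, 45, 50, 55, 60 (adding 5 each time).
Track A's pattern makes the blank 51.

51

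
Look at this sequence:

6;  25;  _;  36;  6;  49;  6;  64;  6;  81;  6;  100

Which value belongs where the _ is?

Split by position mod 2 into 2 tracks.
Subsequence A: 6, ?, 6, 6, 6, 6 — the constant sequence 6.
Subsequence B: 25, 36, 49, 64, 81, 100 — consecutive squares n² from n = 5.
So the missing entry in subsequence A is 6.

6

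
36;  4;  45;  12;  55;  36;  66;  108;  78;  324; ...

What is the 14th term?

2916

The terms cycle through 2 interleaved subsequences.
Stream A is 36, 45, 55, 66, 78, which is triangular numbers starting at T_8.
Stream B is 4, 12, 36, 108, 324, which is geometric, ×3 each step.
The 14th slot belongs to stream B; its 7th term is 2916.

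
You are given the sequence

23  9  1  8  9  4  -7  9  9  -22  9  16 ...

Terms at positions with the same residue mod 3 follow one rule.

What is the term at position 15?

The terms cycle through 3 interleaved subsequences.
Track A: 23, 8, -7, -22. Linear: a_n = 38 − 15·n.
Track B: 9, 9, 9, 9. The constant sequence 9.
Track C: 1, 4, 9, 16. The squares 1², 2², 3², ….
Term 15 comes from track C (its 5th entry): 25.

25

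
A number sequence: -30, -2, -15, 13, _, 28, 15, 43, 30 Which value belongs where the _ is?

The terms cycle through 2 interleaved subsequences.
Track A: -30, -15, ?, 15, 30. Linear: a_n = -45 + 15·n.
Track B: -2, 13, 28, 43. Adding 15 each time.
Filling track A at index 3 by its rule yields 0.

0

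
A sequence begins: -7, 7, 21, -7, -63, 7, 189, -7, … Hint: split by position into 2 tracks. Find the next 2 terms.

Odd-indexed and even-indexed terms follow separate rules.
Track A: -7, 21, -63, 189. Multiplying by -3 each time.
Track B: 7, -7, 7, -7. The oscillation 7·(−1)^(n+1).
Position 9 falls in track A as its term 5, giving -567.
Position 10 → track B, term 5 = 7.

-567, 7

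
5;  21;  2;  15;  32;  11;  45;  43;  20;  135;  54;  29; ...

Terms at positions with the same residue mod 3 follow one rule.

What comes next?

Split by position mod 3: positions 1, 4, 7, … form one track, and each other residue class forms its own.
Stream A is 5, 15, 45, 135, which is geometric with ratio 3.
Stream B is 21, 32, 43, 54, which is adding 11 each time.
Stream C is 2, 11, 20, 29, which is adding 9 each time.
Position 13 → stream A, term 5 = 405.

405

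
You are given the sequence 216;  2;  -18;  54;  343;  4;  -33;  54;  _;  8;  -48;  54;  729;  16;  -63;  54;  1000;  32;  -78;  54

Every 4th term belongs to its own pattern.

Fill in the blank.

512

The terms cycle through 4 interleaved subsequences.
Subsequence A is 216, 343, ?, 729, 1000, which is perfect cubes starting at 6³.
Subsequence B is 2, 4, 8, 16, 32, which is successive powers of 2.
Subsequence C is -18, -33, -48, -63, -78, which is arithmetic, step −15.
Subsequence D is 54, 54, 54, 54, 54, which is constant 54.
Subsequence A's pattern makes the blank 512.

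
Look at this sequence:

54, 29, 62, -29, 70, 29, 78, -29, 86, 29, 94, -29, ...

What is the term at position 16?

The terms cycle through 2 interleaved subsequences.
Track A = 54, 62, 70, 78, 86, 94: linear: a_n = 46 + 8·n.
Track B = 29, -29, 29, -29, 29, -29: oscillating between 29 and -29.
Position 16 → track B, term 8 = -29.

-29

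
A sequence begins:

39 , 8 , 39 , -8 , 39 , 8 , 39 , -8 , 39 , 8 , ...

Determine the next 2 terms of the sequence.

39, -8

Split by position mod 2 into 2 tracks.
Stream A: 39, 39, 39, 39, 39. Always 39.
Stream B: 8, -8, 8, -8, 8. Oscillating between 8 and -8.
Term 11 comes from stream A (its 6th entry): 39.
Position 12 falls in stream B as its term 6, giving -8.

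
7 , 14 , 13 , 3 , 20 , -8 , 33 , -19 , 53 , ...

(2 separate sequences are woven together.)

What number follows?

-30

The terms cycle through 2 interleaved subsequences.
Subsequence A: 7, 13, 20, 33, 53 (each term equals the sum of the previous two).
Subsequence B: 14, 3, -8, -19 (arithmetic with common difference −11).
Term 10 comes from subsequence B (its 5th entry): -30.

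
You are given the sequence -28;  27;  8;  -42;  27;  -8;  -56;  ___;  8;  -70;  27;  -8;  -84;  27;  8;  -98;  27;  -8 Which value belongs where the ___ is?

Split by position mod 3: positions 1, 4, 7, … form one track, and each other residue class forms its own.
Stream A = -28, -42, -56, -70, -84, -98: arithmetic with common difference −14.
Stream B = 27, 27, ?, 27, 27, 27: always 27.
Stream C = 8, -8, 8, -8, 8, -8: the oscillation 8·(−1)^(n+1).
So the missing entry in stream B is 27.

27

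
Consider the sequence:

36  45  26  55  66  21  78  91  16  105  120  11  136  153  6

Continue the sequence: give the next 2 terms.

171, 190

The slot pattern repeats as AAB (period 3), so there are 2 interleaved tracks.
Track A: 36, 45, 55, 66, 78, 91, 105, 120, 136, 153 (triangular numbers starting at T_8).
Track B: 26, 21, 16, 11, 6 (subtracting 5 each time).
Term 16 comes from track A (its 11th entry): 171.
Term 17 comes from track A (its 12th entry): 190.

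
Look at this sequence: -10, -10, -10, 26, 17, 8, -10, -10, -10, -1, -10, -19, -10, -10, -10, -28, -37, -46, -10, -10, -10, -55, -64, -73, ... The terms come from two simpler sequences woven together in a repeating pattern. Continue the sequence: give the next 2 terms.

-10, -10

Reading positions in blocks of 6 reveals the pattern AAABBB — 2 tracks woven together.
Stream A: -10, -10, -10, -10, -10, -10, -10, -10, -10, -10, -10, -10 — constant -10.
Stream B: 26, 17, 8, -1, -10, -19, -28, -37, -46, -55, -64, -73 — arithmetic, step −9.
Term 25 comes from stream A (its 13th entry): -10.
The 26th slot belongs to stream A; its 14th term is -10.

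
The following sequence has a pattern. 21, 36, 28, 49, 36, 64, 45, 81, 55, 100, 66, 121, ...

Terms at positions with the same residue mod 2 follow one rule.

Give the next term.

Odd-indexed and even-indexed terms follow separate rules.
Stream A is 21, 28, 36, 45, 55, 66, which is triangular numbers n(n+1)/2 for n = 6, 7, ….
Stream B is 36, 49, 64, 81, 100, 121, which is consecutive squares n² from n = 6.
Term 13 comes from stream A (its 7th entry): 78.

78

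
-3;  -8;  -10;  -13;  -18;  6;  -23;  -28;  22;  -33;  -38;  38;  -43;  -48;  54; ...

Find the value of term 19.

Positions follow the repeating pattern AAB; grouping by letter gives 2 tracks.
Stream A: -3, -8, -13, -18, -23, -28, -33, -38, -43, -48 (linear: a_n = 2 − 5·n).
Stream B: -10, 6, 22, 38, 54 (arithmetic, step +16).
Position 19 falls in stream A as its term 13, giving -63.

-63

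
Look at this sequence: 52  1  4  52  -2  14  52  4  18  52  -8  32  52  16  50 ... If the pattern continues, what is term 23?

-128

Split by position mod 3: positions 1, 4, 7, … form one track, and each other residue class forms its own.
Track A: 52, 52, 52, 52, 52. The constant sequence 52.
Track B: 1, -2, 4, -8, 16. Geometric with ratio -2.
Track C: 4, 14, 18, 32, 50. A Fibonacci-like recurrence a_n = a_{n-1} + a_{n-2}.
Position 23 falls in track B as its term 8, giving -128.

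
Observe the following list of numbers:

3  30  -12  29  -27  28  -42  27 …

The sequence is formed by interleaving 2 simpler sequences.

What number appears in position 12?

25

The terms cycle through 2 interleaved subsequences.
Subsequence A = 3, -12, -27, -42: arithmetic with common difference −15.
Subsequence B = 30, 29, 28, 27: arithmetic with common difference −1.
Position 12 → subsequence B, term 6 = 25.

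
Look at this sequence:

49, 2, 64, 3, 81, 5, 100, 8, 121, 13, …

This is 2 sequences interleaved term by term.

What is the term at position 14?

Taking every 2nd term gives 2 separate tracks.
Subsequence A = 49, 64, 81, 100, 121: consecutive squares n² from n = 7.
Subsequence B = 2, 3, 5, 8, 13: each term equals the sum of the previous two.
Position 14 → subsequence B, term 7 = 34.

34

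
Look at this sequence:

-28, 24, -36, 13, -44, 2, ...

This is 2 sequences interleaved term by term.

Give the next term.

-52

Split by position mod 2 into 2 tracks.
Stream A: -28, -36, -44 (subtracting 8 each time).
Stream B: 24, 13, 2 (arithmetic, step −11).
Term 7 comes from stream A (its 4th entry): -52.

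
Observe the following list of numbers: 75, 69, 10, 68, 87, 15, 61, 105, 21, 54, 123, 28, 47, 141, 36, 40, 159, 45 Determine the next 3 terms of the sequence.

The terms cycle through 3 interleaved subsequences.
Track A = 75, 68, 61, 54, 47, 40: arithmetic, step −7.
Track B = 69, 87, 105, 123, 141, 159: adding 18 each time.
Track C = 10, 15, 21, 28, 36, 45: triangular numbers starting at T_4.
The 19th slot belongs to track A; its 7th term is 33.
Position 20 falls in track B as its term 7, giving 177.
Position 21 → track C, term 7 = 55.

33, 177, 55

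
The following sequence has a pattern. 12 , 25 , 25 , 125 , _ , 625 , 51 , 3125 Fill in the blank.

38

The terms cycle through 2 interleaved subsequences.
Track A: 12, 25, ?, 51. Arithmetic, step +13.
Track B: 25, 125, 625, 3125. Powers 5^2, 5^3, 5^4, ….
So the missing entry in track A is 38.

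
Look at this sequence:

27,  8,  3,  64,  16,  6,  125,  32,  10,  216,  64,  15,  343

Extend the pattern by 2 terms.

128, 21

Taking every 3rd term gives 3 separate tracks.
Stream A is 27, 64, 125, 216, 343, which is the cubes 3³, 4³, 5³, ….
Stream B is 8, 16, 32, 64, which is successive powers of 2.
Stream C is 3, 6, 10, 15, which is triangular numbers n(n+1)/2 for n = 2, 3, ….
Term 14 comes from stream B (its 5th entry): 128.
The 15th slot belongs to stream C; its 5th term is 21.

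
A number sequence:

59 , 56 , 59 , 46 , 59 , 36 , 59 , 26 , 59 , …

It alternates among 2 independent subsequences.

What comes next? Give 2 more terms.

Positions 1, 3, 5, … form one subsequence and positions 2, 4, 6, … form another.
Track A: 59, 59, 59, 59, 59 — always 59.
Track B: 56, 46, 36, 26 — subtracting 10 each time.
Position 10 falls in track B as its term 5, giving 16.
The 11th slot belongs to track A; its 6th term is 59.

16, 59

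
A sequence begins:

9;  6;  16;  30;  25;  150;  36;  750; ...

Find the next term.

The terms cycle through 2 interleaved subsequences.
Stream A: 9, 16, 25, 36 — consecutive squares n² from n = 3.
Stream B: 6, 30, 150, 750 — a geometric progression (common ratio 5).
The 9th slot belongs to stream A; its 5th term is 49.

49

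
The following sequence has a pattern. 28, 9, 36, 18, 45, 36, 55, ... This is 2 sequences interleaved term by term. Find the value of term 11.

Taking every 2nd term gives 2 separate tracks.
Stream A: 28, 36, 45, 55 (the triangular numbers T_7, T_8, …).
Stream B: 9, 18, 36 (a geometric progression (common ratio 2)).
Term 11 comes from stream A (its 6th entry): 78.

78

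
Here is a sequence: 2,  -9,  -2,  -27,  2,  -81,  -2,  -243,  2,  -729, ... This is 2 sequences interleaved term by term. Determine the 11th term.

Odd-indexed and even-indexed terms follow separate rules.
Track A: 2, -2, 2, -2, 2. Oscillating between 2 and -2.
Track B: -9, -27, -81, -243, -729. A geometric progression (common ratio 3).
Position 11 → track A, term 6 = -2.

-2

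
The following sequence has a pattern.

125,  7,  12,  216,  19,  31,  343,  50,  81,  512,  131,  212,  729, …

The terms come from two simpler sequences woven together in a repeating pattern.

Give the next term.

Reading positions in blocks of 3 reveals the pattern ABB — 2 tracks woven together.
Subsequence A: 125, 216, 343, 512, 729. The cubes 5³, 6³, 7³, ….
Subsequence B: 7, 12, 19, 31, 50, 81, 131, 212. A Fibonacci-like recurrence a_n = a_{n-1} + a_{n-2}.
Position 14 falls in subsequence B as its term 9, giving 343.

343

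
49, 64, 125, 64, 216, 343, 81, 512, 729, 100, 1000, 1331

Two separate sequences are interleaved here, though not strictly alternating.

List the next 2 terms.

121, 1728

Reading positions in blocks of 3 reveals the pattern ABB — 2 tracks woven together.
Track A: 49, 64, 81, 100 — the squares 7², 8², 9², ….
Track B: 64, 125, 216, 343, 512, 729, 1000, 1331 — the cubes 4³, 5³, 6³, ….
Position 13 falls in track A as its term 5, giving 121.
Position 14 falls in track B as its term 9, giving 1728.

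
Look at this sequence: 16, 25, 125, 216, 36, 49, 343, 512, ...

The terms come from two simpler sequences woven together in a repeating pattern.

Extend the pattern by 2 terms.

64, 81

Reading positions in blocks of 4 reveals the pattern AABB — 2 tracks woven together.
Subsequence A: 16, 25, 36, 49. Perfect squares starting at 4².
Subsequence B: 125, 216, 343, 512. Consecutive cubes n³ from n = 5.
Position 9 → subsequence A, term 5 = 64.
Term 10 comes from subsequence A (its 6th entry): 81.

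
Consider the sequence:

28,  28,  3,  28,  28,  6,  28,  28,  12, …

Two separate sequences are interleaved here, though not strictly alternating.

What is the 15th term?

Positions follow the repeating pattern AAB; grouping by letter gives 2 tracks.
Subsequence A is 28, 28, 28, 28, 28, 28, which is always 28.
Subsequence B is 3, 6, 12, which is a geometric progression (common ratio 2).
The 15th slot belongs to subsequence B; its 5th term is 48.

48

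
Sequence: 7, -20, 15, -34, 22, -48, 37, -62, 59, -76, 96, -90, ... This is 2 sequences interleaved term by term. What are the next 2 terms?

Taking every 2nd term gives 2 separate tracks.
Track A: 7, 15, 22, 37, 59, 96. A Fibonacci-like recurrence a_n = a_{n-1} + a_{n-2}.
Track B: -20, -34, -48, -62, -76, -90. Arithmetic, step −14.
Position 13 → track A, term 7 = 155.
Position 14 → track B, term 7 = -104.

155, -104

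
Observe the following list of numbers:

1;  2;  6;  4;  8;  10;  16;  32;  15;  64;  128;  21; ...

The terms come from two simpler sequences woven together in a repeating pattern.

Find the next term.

256

The slot pattern repeats as AAB (period 3), so there are 2 interleaved tracks.
Subsequence A: 1, 2, 4, 8, 16, 32, 64, 128. Powers of 2.
Subsequence B: 6, 10, 15, 21. Triangular numbers starting at T_3.
The 13th slot belongs to subsequence A; its 9th term is 256.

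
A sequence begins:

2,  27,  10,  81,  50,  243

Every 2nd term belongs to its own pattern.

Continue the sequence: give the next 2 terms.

Positions 1, 3, 5, … form one subsequence and positions 2, 4, 6, … form another.
Stream A: 2, 10, 50 — geometric, ×5 each step.
Stream B: 27, 81, 243 — powers 3^3, 3^4, 3^5, ….
Position 7 falls in stream A as its term 4, giving 250.
Position 8 → stream B, term 4 = 729.

250, 729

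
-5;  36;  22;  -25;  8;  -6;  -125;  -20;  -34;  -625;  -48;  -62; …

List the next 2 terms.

Positions follow the repeating pattern ABB; grouping by letter gives 2 tracks.
Subsequence A = -5, -25, -125, -625: a geometric progression (common ratio 5).
Subsequence B = 36, 22, 8, -6, -20, -34, -48, -62: subtracting 14 each time.
Position 13 → subsequence A, term 5 = -3125.
Position 14 falls in subsequence B as its term 9, giving -76.

-3125, -76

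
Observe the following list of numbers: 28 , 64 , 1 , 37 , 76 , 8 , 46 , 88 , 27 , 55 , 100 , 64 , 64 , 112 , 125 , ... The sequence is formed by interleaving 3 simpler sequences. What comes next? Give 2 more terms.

Taking every 3rd term gives 3 separate tracks.
Track A = 28, 37, 46, 55, 64: adding 9 each time.
Track B = 64, 76, 88, 100, 112: arithmetic, step +12.
Track C = 1, 8, 27, 64, 125: perfect cubes starting at 1³.
Term 16 comes from track A (its 6th entry): 73.
Term 17 comes from track B (its 6th entry): 124.

73, 124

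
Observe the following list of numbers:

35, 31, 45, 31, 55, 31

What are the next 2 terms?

The terms cycle through 2 interleaved subsequences.
Track A: 35, 45, 55 — linear: a_n = 25 + 10·n.
Track B: 31, 31, 31 — constant 31.
Term 7 comes from track A (its 4th entry): 65.
Term 8 comes from track B (its 4th entry): 31.

65, 31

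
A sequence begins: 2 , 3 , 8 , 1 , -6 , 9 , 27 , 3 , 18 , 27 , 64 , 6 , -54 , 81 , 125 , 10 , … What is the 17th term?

162

Split by position mod 4 into 4 tracks.
Track A: 2, -6, 18, -54 (multiplying by -3 each time).
Track B: 3, 9, 27, 81 (powers 3^1, 3^2, 3^3, …).
Track C: 8, 27, 64, 125 (perfect cubes starting at 2³).
Track D: 1, 3, 6, 10 (the triangular numbers T_1, T_2, …).
Position 17 → track A, term 5 = 162.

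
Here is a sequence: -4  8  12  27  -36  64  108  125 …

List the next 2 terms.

Taking every 2nd term gives 2 separate tracks.
Stream A: -4, 12, -36, 108 — geometric, ×-3 each step.
Stream B: 8, 27, 64, 125 — consecutive cubes n³ from n = 2.
Term 9 comes from stream A (its 5th entry): -324.
The 10th slot belongs to stream B; its 5th term is 216.

-324, 216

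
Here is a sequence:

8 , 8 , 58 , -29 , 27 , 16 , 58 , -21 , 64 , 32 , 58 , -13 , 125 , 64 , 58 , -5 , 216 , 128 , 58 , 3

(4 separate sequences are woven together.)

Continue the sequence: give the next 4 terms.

343, 256, 58, 11

Split by position mod 4: positions 1, 5, 9, … form one track, and each other residue class forms its own.
Track A: 8, 27, 64, 125, 216 — the cubes 2³, 3³, 4³, ….
Track B: 8, 16, 32, 64, 128 — successive powers of 2.
Track C: 58, 58, 58, 58, 58 — the constant sequence 58.
Track D: -29, -21, -13, -5, 3 — arithmetic with common difference +8.
The 21st slot belongs to track A; its 6th term is 343.
Term 22 comes from track B (its 6th entry): 256.
Position 23 → track C, term 6 = 58.
Term 24 comes from track D (its 6th entry): 11.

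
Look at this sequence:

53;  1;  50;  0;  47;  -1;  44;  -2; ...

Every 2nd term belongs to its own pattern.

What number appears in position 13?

Odd-indexed and even-indexed terms follow separate rules.
Track A: 53, 50, 47, 44 (linear: a_n = 56 − 3·n).
Track B: 1, 0, -1, -2 (arithmetic, step −1).
Term 13 comes from track A (its 7th entry): 35.

35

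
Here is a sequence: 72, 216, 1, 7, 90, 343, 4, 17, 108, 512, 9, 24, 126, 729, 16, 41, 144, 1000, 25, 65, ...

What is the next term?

162

Split by position mod 4 into 4 tracks.
Track A: 72, 90, 108, 126, 144. Adding 18 each time.
Track B: 216, 343, 512, 729, 1000. Consecutive cubes n³ from n = 6.
Track C: 1, 4, 9, 16, 25. Consecutive squares n² from n = 1.
Track D: 7, 17, 24, 41, 65. Each term equals the sum of the previous two.
Term 21 comes from track A (its 6th entry): 162.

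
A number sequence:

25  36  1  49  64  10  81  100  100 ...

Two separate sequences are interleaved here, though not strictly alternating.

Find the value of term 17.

256

The slot pattern repeats as AAB (period 3), so there are 2 interleaved tracks.
Track A: 25, 36, 49, 64, 81, 100. Perfect squares starting at 5².
Track B: 1, 10, 100. A geometric progression (common ratio 10).
Term 17 comes from track A (its 12th entry): 256.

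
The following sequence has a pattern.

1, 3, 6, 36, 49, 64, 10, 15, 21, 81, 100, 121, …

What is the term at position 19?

55

Positions follow the repeating pattern AAABBB; grouping by letter gives 2 tracks.
Stream A: 1, 3, 6, 10, 15, 21 — triangular numbers starting at T_1.
Stream B: 36, 49, 64, 81, 100, 121 — perfect squares starting at 6².
Position 19 → stream A, term 10 = 55.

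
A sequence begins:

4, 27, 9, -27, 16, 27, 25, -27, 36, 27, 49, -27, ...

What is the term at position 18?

Split by position mod 2 into 2 tracks.
Stream A is 4, 9, 16, 25, 36, 49, which is the squares 2², 3², 4², ….
Stream B is 27, -27, 27, -27, 27, -27, which is the oscillation 27·(−1)^(n+1).
The 18th slot belongs to stream B; its 9th term is 27.

27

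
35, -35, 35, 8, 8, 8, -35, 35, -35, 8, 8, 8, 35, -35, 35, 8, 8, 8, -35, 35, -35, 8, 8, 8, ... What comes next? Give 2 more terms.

35, -35

Positions follow the repeating pattern AAABBB; grouping by letter gives 2 tracks.
Track A is 35, -35, 35, -35, 35, -35, 35, -35, 35, -35, 35, -35, which is the oscillation 35·(−1)^(n+1).
Track B is 8, 8, 8, 8, 8, 8, 8, 8, 8, 8, 8, 8, which is constant 8.
The 25th slot belongs to track A; its 13th term is 35.
Position 26 → track A, term 14 = -35.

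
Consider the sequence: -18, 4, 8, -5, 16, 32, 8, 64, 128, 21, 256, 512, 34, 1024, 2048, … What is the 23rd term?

Positions follow the repeating pattern ABB; grouping by letter gives 2 tracks.
Track A: -18, -5, 8, 21, 34 — arithmetic with common difference +13.
Track B: 4, 8, 16, 32, 64, 128, 256, 512, 1024, 2048 — powers of 2.
Term 23 comes from track B (its 15th entry): 65536.

65536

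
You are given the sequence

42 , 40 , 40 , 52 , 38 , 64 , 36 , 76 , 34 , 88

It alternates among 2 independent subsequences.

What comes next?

32

Taking every 2nd term gives 2 separate tracks.
Track A: 42, 40, 38, 36, 34. Linear: a_n = 44 − 2·n.
Track B: 40, 52, 64, 76, 88. Arithmetic, step +12.
Position 11 falls in track A as its term 6, giving 32.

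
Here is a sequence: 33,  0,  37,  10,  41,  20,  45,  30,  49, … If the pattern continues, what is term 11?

Taking every 2nd term gives 2 separate tracks.
Track A = 33, 37, 41, 45, 49: arithmetic with common difference +4.
Track B = 0, 10, 20, 30: arithmetic with common difference +10.
Position 11 → track A, term 6 = 53.

53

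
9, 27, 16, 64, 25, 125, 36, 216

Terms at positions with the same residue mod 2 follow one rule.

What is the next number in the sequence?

49

The terms cycle through 2 interleaved subsequences.
Stream A is 9, 16, 25, 36, which is perfect squares starting at 3².
Stream B is 27, 64, 125, 216, which is consecutive cubes n³ from n = 3.
The 9th slot belongs to stream A; its 5th term is 49.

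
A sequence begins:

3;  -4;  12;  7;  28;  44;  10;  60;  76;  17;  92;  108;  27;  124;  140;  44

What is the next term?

Reading positions in blocks of 3 reveals the pattern ABB — 2 tracks woven together.
Track A is 3, 7, 10, 17, 27, 44, which is each term equals the sum of the previous two.
Track B is -4, 12, 28, 44, 60, 76, 92, 108, 124, 140, which is arithmetic with common difference +16.
The 17th slot belongs to track B; its 11th term is 156.

156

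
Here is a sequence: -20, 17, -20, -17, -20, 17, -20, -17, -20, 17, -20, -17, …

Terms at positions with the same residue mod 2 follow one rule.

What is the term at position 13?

Odd-indexed and even-indexed terms follow separate rules.
Track A is -20, -20, -20, -20, -20, -20, which is always -20.
Track B is 17, -17, 17, -17, 17, -17, which is alternating ±17.
The 13th slot belongs to track A; its 7th term is -20.

-20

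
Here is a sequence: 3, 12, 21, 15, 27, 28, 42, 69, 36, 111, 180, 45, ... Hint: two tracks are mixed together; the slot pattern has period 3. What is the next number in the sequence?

Reading positions in blocks of 3 reveals the pattern AAB — 2 tracks woven together.
Track A = 3, 12, 15, 27, 42, 69, 111, 180: each term equals the sum of the previous two.
Track B = 21, 28, 36, 45: triangular numbers starting at T_6.
The 13th slot belongs to track A; its 9th term is 291.

291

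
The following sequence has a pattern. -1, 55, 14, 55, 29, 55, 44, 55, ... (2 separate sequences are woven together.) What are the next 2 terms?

59, 55

Positions 1, 3, 5, … form one subsequence and positions 2, 4, 6, … form another.
Stream A: -1, 14, 29, 44 (arithmetic with common difference +15).
Stream B: 55, 55, 55, 55 (always 55).
Term 9 comes from stream A (its 5th entry): 59.
Position 10 falls in stream B as its term 5, giving 55.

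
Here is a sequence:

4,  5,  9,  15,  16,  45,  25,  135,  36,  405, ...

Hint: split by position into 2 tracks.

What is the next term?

49

Odd-indexed and even-indexed terms follow separate rules.
Track A is 4, 9, 16, 25, 36, which is consecutive squares n² from n = 2.
Track B is 5, 15, 45, 135, 405, which is geometric, ×3 each step.
The 11th slot belongs to track A; its 6th term is 49.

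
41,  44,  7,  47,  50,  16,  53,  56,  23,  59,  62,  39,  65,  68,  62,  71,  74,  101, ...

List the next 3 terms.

77, 80, 163

The slot pattern repeats as AAB (period 3), so there are 2 interleaved tracks.
Stream A: 41, 44, 47, 50, 53, 56, 59, 62, 65, 68, 71, 74 (arithmetic with common difference +3).
Stream B: 7, 16, 23, 39, 62, 101 (a Fibonacci-like recurrence a_n = a_{n-1} + a_{n-2}).
Position 19 → stream A, term 13 = 77.
Position 20 → stream A, term 14 = 80.
Term 21 comes from stream B (its 7th entry): 163.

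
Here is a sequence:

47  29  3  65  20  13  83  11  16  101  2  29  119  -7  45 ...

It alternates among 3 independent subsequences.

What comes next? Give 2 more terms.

Split by position mod 3 into 3 tracks.
Subsequence A = 47, 65, 83, 101, 119: arithmetic with common difference +18.
Subsequence B = 29, 20, 11, 2, -7: subtracting 9 each time.
Subsequence C = 3, 13, 16, 29, 45: Fibonacci-style (each term is the sum of the two before it).
Term 16 comes from subsequence A (its 6th entry): 137.
Term 17 comes from subsequence B (its 6th entry): -16.

137, -16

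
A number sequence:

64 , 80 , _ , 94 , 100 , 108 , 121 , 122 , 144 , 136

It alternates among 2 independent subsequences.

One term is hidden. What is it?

Split by position mod 2 into 2 tracks.
Track A = 64, ?, 100, 121, 144: perfect squares starting at 8².
Track B = 80, 94, 108, 122, 136: arithmetic with common difference +14.
Filling track A at index 2 by its rule yields 81.

81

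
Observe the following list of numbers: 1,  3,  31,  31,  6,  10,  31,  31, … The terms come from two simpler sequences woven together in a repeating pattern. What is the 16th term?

The slot pattern repeats as AABB (period 4), so there are 2 interleaved tracks.
Subsequence A is 1, 3, 6, 10, which is the triangular numbers T_1, T_2, ….
Subsequence B is 31, 31, 31, 31, which is constant 31.
Position 16 falls in subsequence B as its term 8, giving 31.

31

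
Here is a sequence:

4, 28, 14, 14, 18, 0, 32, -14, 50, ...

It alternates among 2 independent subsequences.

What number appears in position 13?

Odd-indexed and even-indexed terms follow separate rules.
Stream A: 4, 14, 18, 32, 50 — a Fibonacci-like recurrence a_n = a_{n-1} + a_{n-2}.
Stream B: 28, 14, 0, -14 — arithmetic, step −14.
Position 13 → stream A, term 7 = 132.

132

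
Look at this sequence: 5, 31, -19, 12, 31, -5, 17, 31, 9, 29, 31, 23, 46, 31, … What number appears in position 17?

Read the sequence 3 terms at a time; column i is its own pattern.
Stream A: 5, 12, 17, 29, 46 (a Fibonacci-like recurrence a_n = a_{n-1} + a_{n-2}).
Stream B: 31, 31, 31, 31, 31 (constant 31).
Stream C: -19, -5, 9, 23 (adding 14 each time).
The 17th slot belongs to stream B; its 6th term is 31.

31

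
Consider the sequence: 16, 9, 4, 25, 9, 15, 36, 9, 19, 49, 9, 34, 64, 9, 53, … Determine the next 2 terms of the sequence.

Taking every 3rd term gives 3 separate tracks.
Stream A: 16, 25, 36, 49, 64. Perfect squares starting at 4².
Stream B: 9, 9, 9, 9, 9. The constant sequence 9.
Stream C: 4, 15, 19, 34, 53. A Fibonacci-like recurrence a_n = a_{n-1} + a_{n-2}.
The 16th slot belongs to stream A; its 6th term is 81.
The 17th slot belongs to stream B; its 6th term is 9.

81, 9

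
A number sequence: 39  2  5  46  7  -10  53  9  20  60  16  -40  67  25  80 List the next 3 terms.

74, 41, -160

Split by position mod 3 into 3 tracks.
Track A: 39, 46, 53, 60, 67 (arithmetic, step +7).
Track B: 2, 7, 9, 16, 25 (each term equals the sum of the previous two).
Track C: 5, -10, 20, -40, 80 (geometric, ×-2 each step).
The 16th slot belongs to track A; its 6th term is 74.
The 17th slot belongs to track B; its 6th term is 41.
The 18th slot belongs to track C; its 6th term is -160.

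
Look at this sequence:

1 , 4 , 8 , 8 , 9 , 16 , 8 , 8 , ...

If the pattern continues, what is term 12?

Reading positions in blocks of 4 reveals the pattern AABB — 2 tracks woven together.
Track A = 1, 4, 9, 16: consecutive squares n² from n = 1.
Track B = 8, 8, 8, 8: always 8.
Term 12 comes from track B (its 6th entry): 8.

8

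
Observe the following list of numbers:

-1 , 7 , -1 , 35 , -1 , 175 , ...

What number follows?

Positions 1, 3, 5, … form one subsequence and positions 2, 4, 6, … form another.
Subsequence A: -1, -1, -1 (always -1).
Subsequence B: 7, 35, 175 (geometric, ×5 each step).
Term 7 comes from subsequence A (its 4th entry): -1.

-1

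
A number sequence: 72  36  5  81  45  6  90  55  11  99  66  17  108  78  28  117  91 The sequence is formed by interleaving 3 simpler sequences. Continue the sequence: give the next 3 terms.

Read the sequence 3 terms at a time; column i is its own pattern.
Stream A: 72, 81, 90, 99, 108, 117. Arithmetic with common difference +9.
Stream B: 36, 45, 55, 66, 78, 91. Triangular numbers n(n+1)/2 for n = 8, 9, ….
Stream C: 5, 6, 11, 17, 28. A Fibonacci-like recurrence a_n = a_{n-1} + a_{n-2}.
Position 18 falls in stream C as its term 6, giving 45.
Position 19 → stream A, term 7 = 126.
Position 20 → stream B, term 7 = 105.

45, 126, 105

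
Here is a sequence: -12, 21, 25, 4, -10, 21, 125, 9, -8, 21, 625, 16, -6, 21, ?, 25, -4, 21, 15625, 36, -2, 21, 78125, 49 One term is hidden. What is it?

Split by position mod 4: positions 1, 5, 9, … form one track, and each other residue class forms its own.
Subsequence A: -12, -10, -8, -6, -4, -2. Arithmetic, step +2.
Subsequence B: 21, 21, 21, 21, 21, 21. The constant sequence 21.
Subsequence C: 25, 125, 625, ?, 15625, 78125. Powers 5^2, 5^3, 5^4, ….
Subsequence D: 4, 9, 16, 25, 36, 49. The squares 2², 3², 4², ….
Subsequence C's pattern makes the blank 3125.

3125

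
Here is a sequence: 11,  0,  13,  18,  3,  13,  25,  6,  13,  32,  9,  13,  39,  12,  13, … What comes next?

46

Taking every 3rd term gives 3 separate tracks.
Track A: 11, 18, 25, 32, 39 — arithmetic, step +7.
Track B: 0, 3, 6, 9, 12 — linear: a_n = -3 + 3·n.
Track C: 13, 13, 13, 13, 13 — always 13.
Term 16 comes from track A (its 6th entry): 46.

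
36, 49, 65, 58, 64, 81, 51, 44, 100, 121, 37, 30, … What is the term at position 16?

Reading positions in blocks of 4 reveals the pattern AABB — 2 tracks woven together.
Track A: 36, 49, 64, 81, 100, 121 — perfect squares starting at 6².
Track B: 65, 58, 51, 44, 37, 30 — arithmetic with common difference −7.
The 16th slot belongs to track B; its 8th term is 16.

16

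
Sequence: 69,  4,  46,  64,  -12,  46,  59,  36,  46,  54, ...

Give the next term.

-108

Read the sequence 3 terms at a time; column i is its own pattern.
Track A: 69, 64, 59, 54. Arithmetic, step −5.
Track B: 4, -12, 36. Multiplying by -3 each time.
Track C: 46, 46, 46. Constant 46.
Term 11 comes from track B (its 4th entry): -108.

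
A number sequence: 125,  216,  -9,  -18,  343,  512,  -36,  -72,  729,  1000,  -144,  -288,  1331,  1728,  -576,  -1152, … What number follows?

Positions follow the repeating pattern AABB; grouping by letter gives 2 tracks.
Subsequence A = 125, 216, 343, 512, 729, 1000, 1331, 1728: the cubes 5³, 6³, 7³, ….
Subsequence B = -9, -18, -36, -72, -144, -288, -576, -1152: multiplying by 2 each time.
Term 17 comes from subsequence A (its 9th entry): 2197.

2197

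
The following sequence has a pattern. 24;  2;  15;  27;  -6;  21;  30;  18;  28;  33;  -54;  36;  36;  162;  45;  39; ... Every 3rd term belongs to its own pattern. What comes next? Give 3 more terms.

-486, 55, 42

The terms cycle through 3 interleaved subsequences.
Track A = 24, 27, 30, 33, 36, 39: adding 3 each time.
Track B = 2, -6, 18, -54, 162: geometric, ×-3 each step.
Track C = 15, 21, 28, 36, 45: the triangular numbers T_5, T_6, ….
The 17th slot belongs to track B; its 6th term is -486.
Position 18 falls in track C as its term 6, giving 55.
Term 19 comes from track A (its 7th entry): 42.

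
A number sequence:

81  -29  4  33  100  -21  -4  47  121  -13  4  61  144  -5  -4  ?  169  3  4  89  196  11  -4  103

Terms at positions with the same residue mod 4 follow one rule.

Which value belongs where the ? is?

75

Read the sequence 4 terms at a time; column i is its own pattern.
Stream A = 81, 100, 121, 144, 169, 196: consecutive squares n² from n = 9.
Stream B = -29, -21, -13, -5, 3, 11: adding 8 each time.
Stream C = 4, -4, 4, -4, 4, -4: the oscillation 4·(−1)^(n+1).
Stream D = 33, 47, 61, ?, 89, 103: arithmetic, step +14.
The gap is stream D's term 4; the rule gives 75.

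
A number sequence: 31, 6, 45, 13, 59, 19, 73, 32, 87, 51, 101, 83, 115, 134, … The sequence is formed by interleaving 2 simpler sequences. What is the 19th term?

Odd-indexed and even-indexed terms follow separate rules.
Stream A = 31, 45, 59, 73, 87, 101, 115: arithmetic with common difference +14.
Stream B = 6, 13, 19, 32, 51, 83, 134: Fibonacci-style (each term is the sum of the two before it).
Term 19 comes from stream A (its 10th entry): 157.

157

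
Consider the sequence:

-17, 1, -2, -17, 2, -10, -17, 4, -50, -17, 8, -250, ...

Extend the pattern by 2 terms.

-17, 16

Split by position mod 3: positions 1, 4, 7, … form one track, and each other residue class forms its own.
Track A: -17, -17, -17, -17. Constant -17.
Track B: 1, 2, 4, 8. Powers 2^0, 2^1, 2^2, ….
Track C: -2, -10, -50, -250. A geometric progression (common ratio 5).
Position 13 falls in track A as its term 5, giving -17.
Position 14 → track B, term 5 = 16.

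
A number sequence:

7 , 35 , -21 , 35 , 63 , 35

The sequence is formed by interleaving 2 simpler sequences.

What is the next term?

-189

Odd-indexed and even-indexed terms follow separate rules.
Track A: 7, -21, 63 — multiplying by -3 each time.
Track B: 35, 35, 35 — the constant sequence 35.
Position 7 → track A, term 4 = -189.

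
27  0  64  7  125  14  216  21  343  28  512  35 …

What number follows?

Taking every 2nd term gives 2 separate tracks.
Track A: 27, 64, 125, 216, 343, 512. The cubes 3³, 4³, 5³, ….
Track B: 0, 7, 14, 21, 28, 35. Arithmetic, step +7.
Position 13 falls in track A as its term 7, giving 729.

729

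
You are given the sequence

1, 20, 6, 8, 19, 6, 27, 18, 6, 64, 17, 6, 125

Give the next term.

Taking every 3rd term gives 3 separate tracks.
Track A: 1, 8, 27, 64, 125. Perfect cubes starting at 1³.
Track B: 20, 19, 18, 17. Linear: a_n = 21 − n.
Track C: 6, 6, 6, 6. The constant sequence 6.
The 14th slot belongs to track B; its 5th term is 16.

16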